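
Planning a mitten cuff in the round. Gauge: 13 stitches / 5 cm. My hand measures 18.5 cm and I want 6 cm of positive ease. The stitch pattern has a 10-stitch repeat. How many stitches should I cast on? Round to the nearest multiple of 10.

Finished = 18.5 + 6 = 24.5 cm.
13 / 5 = 2.6 sts/cm.
24.5 × 2.6 = 63.70 sts.
Nearest multiple of 10: 60.

Cast on 60 stitches.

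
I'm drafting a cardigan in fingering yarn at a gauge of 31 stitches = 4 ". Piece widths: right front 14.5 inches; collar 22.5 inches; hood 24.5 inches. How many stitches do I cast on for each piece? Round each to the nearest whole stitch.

Rate = 31/4 = 7.75 sts per in.
right front: 14.5 × 7.75 = 112.38 → 112.
collar: 22.5 × 7.75 = 174.38 → 174.
hood: 24.5 × 7.75 = 189.88 → 190.

right front 112; collar 174; hood 190.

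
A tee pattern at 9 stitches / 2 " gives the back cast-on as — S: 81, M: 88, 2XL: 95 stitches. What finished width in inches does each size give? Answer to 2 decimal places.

S 18.00 inches; M 19.56 inches; 2XL 21.11 inches.

9/2 = 4.5 sts per in.
S: 81 / 4.5 = 18.000 → 18.00 in.
M: 88 / 4.5 = 19.556 → 19.56 in.
2XL: 95 / 4.5 = 21.111 → 21.11 in.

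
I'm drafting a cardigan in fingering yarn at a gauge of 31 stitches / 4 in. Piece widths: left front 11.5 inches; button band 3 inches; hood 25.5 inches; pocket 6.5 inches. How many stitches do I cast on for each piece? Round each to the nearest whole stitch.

left front 89; button band 23; hood 198; pocket 50.

Rate = 31/4 = 7.75 sts per in.
left front: 11.5 × 7.75 = 89.12 → 89.
button band: 3 × 7.75 = 23.25 → 23.
hood: 25.5 × 7.75 = 197.62 → 198.
pocket: 6.5 × 7.75 = 50.38 → 50.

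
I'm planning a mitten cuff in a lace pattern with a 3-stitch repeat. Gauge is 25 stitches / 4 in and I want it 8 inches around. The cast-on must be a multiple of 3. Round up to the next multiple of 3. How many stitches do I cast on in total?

25 / 4 = 6.25 sts per inch.
8 × 6.25 = 50.00 sts.
Next multiple of 3: 51.

51 stitches.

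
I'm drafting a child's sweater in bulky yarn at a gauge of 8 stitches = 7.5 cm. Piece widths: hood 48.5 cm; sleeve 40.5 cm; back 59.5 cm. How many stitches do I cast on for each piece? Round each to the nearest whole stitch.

Rate = 8/7.5 = 1.067 sts per cm.
hood: 48.5 × 1.067 = 51.73 → 52.
sleeve: 40.5 × 1.067 = 43.20 → 43.
back: 59.5 × 1.067 = 63.47 → 63.

hood 52; sleeve 43; back 63.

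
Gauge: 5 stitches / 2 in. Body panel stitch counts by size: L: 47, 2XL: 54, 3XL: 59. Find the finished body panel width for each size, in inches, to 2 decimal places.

5/2 = 2.5 sts per in.
L: 47 / 2.5 = 18.800 → 18.80 in.
2XL: 54 / 2.5 = 21.600 → 21.60 in.
3XL: 59 / 2.5 = 23.600 → 23.60 in.

L 18.80 inches; 2XL 21.60 inches; 3XL 23.60 inches.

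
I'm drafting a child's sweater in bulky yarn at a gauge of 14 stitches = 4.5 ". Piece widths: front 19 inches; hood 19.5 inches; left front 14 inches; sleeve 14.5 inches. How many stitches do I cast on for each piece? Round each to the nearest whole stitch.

Rate = 14/4.5 = 3.111 sts per in.
front: 19 × 3.111 = 59.11 → 59.
hood: 19.5 × 3.111 = 60.67 → 61.
left front: 14 × 3.111 = 43.56 → 44.
sleeve: 14.5 × 3.111 = 45.11 → 45.

front 59; hood 61; left front 44; sleeve 45.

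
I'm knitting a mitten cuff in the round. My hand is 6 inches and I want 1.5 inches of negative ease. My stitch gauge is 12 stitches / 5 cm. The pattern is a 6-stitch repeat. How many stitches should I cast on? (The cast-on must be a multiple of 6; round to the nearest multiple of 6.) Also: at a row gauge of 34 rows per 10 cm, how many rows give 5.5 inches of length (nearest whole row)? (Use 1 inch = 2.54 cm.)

Cast on 30 stitches; work 47 rows.

Finished = 6 − 1.5 = 4.5 inches.
4.5 inches × 2.54 = 11.43 cm.
12/5 = 2.4 sts per cm; 11.43 × 2.4 = 27.43 sts.
Nearest multiple of 6 → 30.
5.5 inches = 13.97 cm; × 3.4 = 47.50 → 47 rows.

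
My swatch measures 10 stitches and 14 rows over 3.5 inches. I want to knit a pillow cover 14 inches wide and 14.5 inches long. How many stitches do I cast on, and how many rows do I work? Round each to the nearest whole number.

Stitch gauge = 10/3.5 = 2.857 sts/in; 14 × 2.857 = 40.00 → 40 sts.
Row gauge = 14/3.5 = 4 rows/in; 14.5 × 4 = 58.00 → 58 rows.

Cast on 40 stitches and work 58 rows.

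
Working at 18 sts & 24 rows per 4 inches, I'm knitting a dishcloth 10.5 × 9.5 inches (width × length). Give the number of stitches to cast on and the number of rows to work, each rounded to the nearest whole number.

Stitch gauge = 18/4 = 4.5 sts/in; 10.5 × 4.5 = 47.25 → 47 sts.
Row gauge = 24/4 = 6 rows/in; 9.5 × 6 = 57.00 → 57 rows.

Cast on 47 stitches and work 57 rows.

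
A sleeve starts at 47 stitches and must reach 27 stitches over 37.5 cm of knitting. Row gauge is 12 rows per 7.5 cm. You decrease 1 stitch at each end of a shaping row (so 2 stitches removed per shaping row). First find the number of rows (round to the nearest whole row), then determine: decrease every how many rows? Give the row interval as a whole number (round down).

Rows = 37.5 × 1.6 = 60.0 → 60 rows.
Stitches to remove: 20 → 10 shaping rows (at 2 st each).
60 / 10 = 6.00 → every 6 rows.

Decrease every 6th row.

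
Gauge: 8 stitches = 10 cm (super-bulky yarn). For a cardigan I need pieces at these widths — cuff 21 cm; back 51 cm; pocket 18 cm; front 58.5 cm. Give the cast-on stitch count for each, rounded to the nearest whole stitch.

cuff 17; back 41; pocket 14; front 47.

Rate = 8/10 = 0.8 sts per cm.
cuff: 21 × 0.8 = 16.80 → 17.
back: 51 × 0.8 = 40.80 → 41.
pocket: 18 × 0.8 = 14.40 → 14.
front: 58.5 × 0.8 = 46.80 → 47.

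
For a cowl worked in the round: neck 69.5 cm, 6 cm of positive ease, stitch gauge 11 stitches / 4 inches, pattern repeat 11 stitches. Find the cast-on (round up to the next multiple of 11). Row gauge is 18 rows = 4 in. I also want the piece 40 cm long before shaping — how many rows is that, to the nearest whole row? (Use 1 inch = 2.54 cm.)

Finished = 69.5 + 6 = 75.5 cm.
75.5 cm × 1/2.54 = 29.72 inches.
11/4 = 2.75 sts per in; 29.72 × 2.75 = 81.74 sts.
Next multiple of 11 → 88.
40 cm = 15.75 inches; × 4.5 = 70.87 → 71 rows.

Cast on 88 stitches; work 71 rows.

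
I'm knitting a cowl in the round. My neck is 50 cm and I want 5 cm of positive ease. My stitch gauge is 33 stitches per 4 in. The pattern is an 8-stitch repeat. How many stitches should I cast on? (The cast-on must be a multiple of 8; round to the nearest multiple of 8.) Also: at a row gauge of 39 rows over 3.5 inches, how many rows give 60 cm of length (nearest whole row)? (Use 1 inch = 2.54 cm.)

Finished = 50 + 5 = 55 cm.
55 cm × 1/2.54 = 21.65 inches.
33/4 = 8.25 sts per in; 21.65 × 8.25 = 178.64 sts.
Nearest multiple of 8 → 176.
60 cm = 23.62 inches; × 11.143 = 263.22 → 263 rows.

Cast on 176 stitches; work 263 rows.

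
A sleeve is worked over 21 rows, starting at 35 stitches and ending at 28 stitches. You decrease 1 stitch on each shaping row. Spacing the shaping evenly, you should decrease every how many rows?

Decrease every 3rd row.

Stitches to remove: |28 − 35| = 7.
Shaping rows needed: 7 / 1 = 7.
21 rows / 7 = every 3 rows.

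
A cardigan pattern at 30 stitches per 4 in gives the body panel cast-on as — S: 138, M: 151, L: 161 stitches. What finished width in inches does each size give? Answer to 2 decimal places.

30/4 = 7.5 sts per in.
S: 138 / 7.5 = 18.400 → 18.40 in.
M: 151 / 7.5 = 20.133 → 20.13 in.
L: 161 / 7.5 = 21.467 → 21.47 in.

S 18.40 inches; M 20.13 inches; L 21.47 inches.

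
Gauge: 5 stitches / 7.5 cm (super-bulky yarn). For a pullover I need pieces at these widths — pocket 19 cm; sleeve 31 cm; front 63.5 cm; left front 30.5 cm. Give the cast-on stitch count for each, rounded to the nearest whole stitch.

Rate = 5/7.5 = 0.667 sts per cm.
pocket: 19 × 0.667 = 12.67 → 13.
sleeve: 31 × 0.667 = 20.67 → 21.
front: 63.5 × 0.667 = 42.33 → 42.
left front: 30.5 × 0.667 = 20.33 → 20.

pocket 13; sleeve 21; front 42; left front 20.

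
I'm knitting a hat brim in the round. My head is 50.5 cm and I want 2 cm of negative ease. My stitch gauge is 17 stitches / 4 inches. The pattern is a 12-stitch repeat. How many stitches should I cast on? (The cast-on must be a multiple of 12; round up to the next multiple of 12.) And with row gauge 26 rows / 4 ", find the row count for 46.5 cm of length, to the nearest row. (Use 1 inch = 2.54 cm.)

Finished = 50.5 − 2 = 48.5 cm.
48.5 cm × 1/2.54 = 19.09 inches.
17/4 = 4.25 sts per in; 19.09 × 4.25 = 81.15 sts.
Next multiple of 12 → 84.
46.5 cm = 18.31 inches; × 6.5 = 119.00 → 119 rows.

Cast on 84 stitches; work 119 rows.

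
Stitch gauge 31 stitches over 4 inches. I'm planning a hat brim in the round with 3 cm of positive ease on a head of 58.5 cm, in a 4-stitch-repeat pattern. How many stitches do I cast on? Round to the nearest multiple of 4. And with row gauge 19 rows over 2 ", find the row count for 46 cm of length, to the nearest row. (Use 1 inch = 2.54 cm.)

Finished = 58.5 + 3 = 61.5 cm.
61.5 cm × 1/2.54 = 24.21 inches.
31/4 = 7.75 sts per in; 24.21 × 7.75 = 187.65 sts.
Nearest multiple of 4 → 188.
46 cm = 18.11 inches; × 9.5 = 172.05 → 172 rows.

Cast on 188 stitches; work 172 rows.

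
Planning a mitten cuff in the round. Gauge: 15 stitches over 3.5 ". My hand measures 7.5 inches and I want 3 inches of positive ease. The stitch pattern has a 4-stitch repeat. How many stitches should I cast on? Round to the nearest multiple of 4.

Finished = 7.5 + 3 = 10.5 inches.
15 / 3.5 = 4.286 sts/in.
10.5 × 4.286 = 45.00 sts.
Nearest multiple of 4: 44.

Cast on 44 stitches.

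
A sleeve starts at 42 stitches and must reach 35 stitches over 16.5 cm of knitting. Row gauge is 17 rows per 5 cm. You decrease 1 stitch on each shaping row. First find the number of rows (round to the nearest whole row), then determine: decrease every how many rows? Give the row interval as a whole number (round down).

Decrease every 8th row.

Rows = 16.5 × 3.4 = 56.1 → 56 rows.
Stitches to remove: 7 → 7 shaping rows (at 1 st each).
56 / 7 = 8.00 → every 8 rows.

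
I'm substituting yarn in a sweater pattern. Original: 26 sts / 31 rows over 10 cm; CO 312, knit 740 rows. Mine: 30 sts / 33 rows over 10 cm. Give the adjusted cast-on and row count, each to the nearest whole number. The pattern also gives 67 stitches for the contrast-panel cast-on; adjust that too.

Stitches: 312 × 30/26 = 360.00 → 360.
Rows: 740 × 33/31 = 787.74 → 788.
contrast-panel cast-on: 67 × 30/26 = 77.31 → 77.

Cast on 360 stitches; work 788 rows; contrast-panel cast-on 77 stitches.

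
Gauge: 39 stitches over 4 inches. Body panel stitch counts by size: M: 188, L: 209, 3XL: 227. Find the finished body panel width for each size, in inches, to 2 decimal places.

M 19.28 inches; L 21.44 inches; 3XL 23.28 inches.

39/4 = 9.75 sts per in.
M: 188 / 9.75 = 19.282 → 19.28 in.
L: 209 / 9.75 = 21.436 → 21.44 in.
3XL: 227 / 9.75 = 23.282 → 23.28 in.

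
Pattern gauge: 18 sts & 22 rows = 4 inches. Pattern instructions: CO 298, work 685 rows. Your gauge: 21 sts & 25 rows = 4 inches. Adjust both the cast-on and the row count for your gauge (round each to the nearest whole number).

Cast on 348 stitches; work 778 rows.

Stitches: 298 × 21/18 = 347.67 → 348.
Rows: 685 × 25/22 = 778.41 → 778.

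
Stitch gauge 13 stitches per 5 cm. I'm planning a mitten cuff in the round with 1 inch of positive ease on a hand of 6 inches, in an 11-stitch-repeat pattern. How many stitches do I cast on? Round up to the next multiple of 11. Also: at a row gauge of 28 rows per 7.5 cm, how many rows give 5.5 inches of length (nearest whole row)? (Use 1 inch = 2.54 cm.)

Cast on 55 stitches; work 52 rows.

Finished = 6 + 1 = 7 inches.
7 inches × 2.54 = 17.78 cm.
13/5 = 2.6 sts per cm; 17.78 × 2.6 = 46.23 sts.
Next multiple of 11 → 55.
5.5 inches = 13.97 cm; × 3.733 = 52.15 → 52 rows.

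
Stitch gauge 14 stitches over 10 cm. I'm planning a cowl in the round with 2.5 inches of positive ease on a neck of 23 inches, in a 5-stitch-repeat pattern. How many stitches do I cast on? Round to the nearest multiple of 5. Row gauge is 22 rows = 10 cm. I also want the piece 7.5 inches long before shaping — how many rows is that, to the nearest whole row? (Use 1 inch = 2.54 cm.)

Finished = 23 + 2.5 = 25.5 inches.
25.5 inches × 2.54 = 64.77 cm.
14/10 = 1.4 sts per cm; 64.77 × 1.4 = 90.68 sts.
Nearest multiple of 5 → 90.
7.5 inches = 19.05 cm; × 2.2 = 41.91 → 42 rows.

Cast on 90 stitches; work 42 rows.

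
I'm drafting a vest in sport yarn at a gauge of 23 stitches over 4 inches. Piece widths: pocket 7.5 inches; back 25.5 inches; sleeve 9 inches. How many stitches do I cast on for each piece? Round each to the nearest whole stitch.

Rate = 23/4 = 5.75 sts per in.
pocket: 7.5 × 5.75 = 43.12 → 43.
back: 25.5 × 5.75 = 146.62 → 147.
sleeve: 9 × 5.75 = 51.75 → 52.

pocket 43; back 147; sleeve 52.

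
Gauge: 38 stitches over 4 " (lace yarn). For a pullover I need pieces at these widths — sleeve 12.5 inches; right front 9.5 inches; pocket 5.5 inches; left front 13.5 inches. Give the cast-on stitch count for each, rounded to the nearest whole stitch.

Rate = 38/4 = 9.5 sts per in.
sleeve: 12.5 × 9.5 = 118.75 → 119.
right front: 9.5 × 9.5 = 90.25 → 90.
pocket: 5.5 × 9.5 = 52.25 → 52.
left front: 13.5 × 9.5 = 128.25 → 128.

sleeve 119; right front 90; pocket 52; left front 128.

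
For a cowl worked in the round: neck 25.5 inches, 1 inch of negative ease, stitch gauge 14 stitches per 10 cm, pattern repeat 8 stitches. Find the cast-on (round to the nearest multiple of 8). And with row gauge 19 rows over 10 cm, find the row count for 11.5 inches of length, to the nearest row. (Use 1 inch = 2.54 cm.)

Cast on 88 stitches; work 55 rows.

Finished = 25.5 − 1 = 24.5 inches.
24.5 inches × 2.54 = 62.23 cm.
14/10 = 1.4 sts per cm; 62.23 × 1.4 = 87.12 sts.
Nearest multiple of 8 → 88.
11.5 inches = 29.21 cm; × 1.9 = 55.50 → 55 rows.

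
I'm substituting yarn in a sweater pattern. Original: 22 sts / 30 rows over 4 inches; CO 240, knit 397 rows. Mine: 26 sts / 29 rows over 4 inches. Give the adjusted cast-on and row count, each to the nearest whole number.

Stitches: 240 × 26/22 = 283.64 → 284.
Rows: 397 × 29/30 = 383.77 → 384.

Cast on 284 stitches; work 384 rows.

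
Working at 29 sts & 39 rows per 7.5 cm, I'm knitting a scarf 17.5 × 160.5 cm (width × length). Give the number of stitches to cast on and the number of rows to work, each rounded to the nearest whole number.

Cast on 68 stitches and work 835 rows.

Stitch gauge = 29/7.5 = 3.867 sts/cm; 17.5 × 3.867 = 67.67 → 68 sts.
Row gauge = 39/7.5 = 5.2 rows/cm; 160.5 × 5.2 = 834.60 → 835 rows.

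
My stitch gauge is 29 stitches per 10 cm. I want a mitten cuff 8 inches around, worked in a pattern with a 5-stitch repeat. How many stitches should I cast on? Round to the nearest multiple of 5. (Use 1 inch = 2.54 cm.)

8 in = 8 × 2.54 = 20.32 cm.
29 / 10 = 2.9 sts/cm.
20.32 × 2.9 = 58.93 sts.
→ 60.

CO 60 sts.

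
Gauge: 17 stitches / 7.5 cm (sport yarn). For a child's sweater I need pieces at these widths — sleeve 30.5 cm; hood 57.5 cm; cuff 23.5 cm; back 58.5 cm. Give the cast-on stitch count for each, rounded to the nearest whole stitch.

sleeve 69; hood 130; cuff 53; back 133.

Rate = 17/7.5 = 2.267 sts per cm.
sleeve: 30.5 × 2.267 = 69.13 → 69.
hood: 57.5 × 2.267 = 130.33 → 130.
cuff: 23.5 × 2.267 = 53.27 → 53.
back: 58.5 × 2.267 = 132.60 → 133.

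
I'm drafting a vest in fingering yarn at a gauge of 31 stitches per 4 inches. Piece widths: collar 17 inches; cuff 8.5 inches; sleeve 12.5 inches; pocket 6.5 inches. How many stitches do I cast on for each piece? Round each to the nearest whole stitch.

collar 132; cuff 66; sleeve 97; pocket 50.

Rate = 31/4 = 7.75 sts per in.
collar: 17 × 7.75 = 131.75 → 132.
cuff: 8.5 × 7.75 = 65.88 → 66.
sleeve: 12.5 × 7.75 = 96.88 → 97.
pocket: 6.5 × 7.75 = 50.38 → 50.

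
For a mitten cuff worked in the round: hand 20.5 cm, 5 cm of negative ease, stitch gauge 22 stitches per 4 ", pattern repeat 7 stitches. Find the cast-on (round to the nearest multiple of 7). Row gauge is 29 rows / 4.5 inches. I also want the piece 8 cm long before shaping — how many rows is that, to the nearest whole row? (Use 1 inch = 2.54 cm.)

Finished = 20.5 − 5 = 15.5 cm.
15.5 cm × 1/2.54 = 6.10 inches.
22/4 = 5.5 sts per in; 6.10 × 5.5 = 33.56 sts.
Nearest multiple of 7 → 35.
8 cm = 3.15 inches; × 6.444 = 20.30 → 20 rows.

Cast on 35 stitches; work 20 rows.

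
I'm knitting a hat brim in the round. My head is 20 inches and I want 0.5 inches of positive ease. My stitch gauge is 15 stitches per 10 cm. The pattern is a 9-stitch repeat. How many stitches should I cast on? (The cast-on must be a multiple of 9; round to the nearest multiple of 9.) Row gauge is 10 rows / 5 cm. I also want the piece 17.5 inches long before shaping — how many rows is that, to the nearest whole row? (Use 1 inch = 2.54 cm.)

Finished = 20 + 0.5 = 20.5 inches.
20.5 inches × 2.54 = 52.07 cm.
15/10 = 1.5 sts per cm; 52.07 × 1.5 = 78.11 sts.
Nearest multiple of 9 → 81.
17.5 inches = 44.45 cm; × 2 = 88.90 → 89 rows.

Cast on 81 stitches; work 89 rows.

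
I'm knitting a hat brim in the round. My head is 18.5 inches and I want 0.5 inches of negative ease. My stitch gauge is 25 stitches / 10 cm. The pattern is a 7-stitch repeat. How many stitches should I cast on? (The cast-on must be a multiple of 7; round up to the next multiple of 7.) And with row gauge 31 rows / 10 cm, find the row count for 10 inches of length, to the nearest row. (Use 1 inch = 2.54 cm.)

Finished = 18.5 − 0.5 = 18 inches.
18 inches × 2.54 = 45.72 cm.
25/10 = 2.5 sts per cm; 45.72 × 2.5 = 114.30 sts.
Next multiple of 7 → 119.
10 inches = 25.40 cm; × 3.1 = 78.74 → 79 rows.

Cast on 119 stitches; work 79 rows.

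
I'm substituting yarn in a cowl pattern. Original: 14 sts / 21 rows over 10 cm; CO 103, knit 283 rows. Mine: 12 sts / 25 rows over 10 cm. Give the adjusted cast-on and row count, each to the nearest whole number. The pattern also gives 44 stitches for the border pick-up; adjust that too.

Stitches: 103 × 12/14 = 88.29 → 88.
Rows: 283 × 25/21 = 336.90 → 337.
border pick-up: 44 × 12/14 = 37.71 → 38.

Cast on 88 stitches; work 337 rows; border pick-up 38 stitches.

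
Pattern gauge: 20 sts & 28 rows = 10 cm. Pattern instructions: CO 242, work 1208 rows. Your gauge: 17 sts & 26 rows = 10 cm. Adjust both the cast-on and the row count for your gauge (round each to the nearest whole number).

Stitches: 242 × 17/20 = 205.70 → 206.
Rows: 1208 × 26/28 = 1121.71 → 1122.

Cast on 206 stitches; work 1122 rows.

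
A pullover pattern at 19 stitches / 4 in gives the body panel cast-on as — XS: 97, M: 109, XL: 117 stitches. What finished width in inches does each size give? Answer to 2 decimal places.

19/4 = 4.75 sts per in.
XS: 97 / 4.75 = 20.421 → 20.42 in.
M: 109 / 4.75 = 22.947 → 22.95 in.
XL: 117 / 4.75 = 24.632 → 24.63 in.

XS 20.42 inches; M 22.95 inches; XL 24.63 inches.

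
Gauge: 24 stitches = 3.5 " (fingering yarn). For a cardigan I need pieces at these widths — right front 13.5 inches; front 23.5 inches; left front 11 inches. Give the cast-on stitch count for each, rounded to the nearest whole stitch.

right front 93; front 161; left front 75.

Rate = 24/3.5 = 6.857 sts per in.
right front: 13.5 × 6.857 = 92.57 → 93.
front: 23.5 × 6.857 = 161.14 → 161.
left front: 11 × 6.857 = 75.43 → 75.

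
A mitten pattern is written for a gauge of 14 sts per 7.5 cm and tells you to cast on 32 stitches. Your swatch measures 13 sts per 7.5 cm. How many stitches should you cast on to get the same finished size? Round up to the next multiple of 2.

30 stitches.

Scale factor = 13 / 14 = 0.929.
32 × 13 / 14 = 29.71 sts.
→ 30 sts.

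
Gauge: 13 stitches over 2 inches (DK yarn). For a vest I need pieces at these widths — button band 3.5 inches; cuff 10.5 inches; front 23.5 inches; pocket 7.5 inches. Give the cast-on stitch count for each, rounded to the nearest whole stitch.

button band 23; cuff 68; front 153; pocket 49.

Rate = 13/2 = 6.5 sts per in.
button band: 3.5 × 6.5 = 22.75 → 23.
cuff: 10.5 × 6.5 = 68.25 → 68.
front: 23.5 × 6.5 = 152.75 → 153.
pocket: 7.5 × 6.5 = 48.75 → 49.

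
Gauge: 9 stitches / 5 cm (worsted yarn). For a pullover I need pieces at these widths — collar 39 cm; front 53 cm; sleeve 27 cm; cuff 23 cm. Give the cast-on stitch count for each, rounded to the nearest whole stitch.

collar 70; front 95; sleeve 49; cuff 41.

Rate = 9/5 = 1.8 sts per cm.
collar: 39 × 1.8 = 70.20 → 70.
front: 53 × 1.8 = 95.40 → 95.
sleeve: 27 × 1.8 = 48.60 → 49.
cuff: 23 × 1.8 = 41.40 → 41.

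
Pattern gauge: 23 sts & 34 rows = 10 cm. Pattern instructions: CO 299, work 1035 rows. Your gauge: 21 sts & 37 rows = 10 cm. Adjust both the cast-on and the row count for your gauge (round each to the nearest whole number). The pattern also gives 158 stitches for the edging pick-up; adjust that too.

Cast on 273 stitches; work 1126 rows; edging pick-up 144 stitches.

Stitches: 299 × 21/23 = 273.00 → 273.
Rows: 1035 × 37/34 = 1126.32 → 1126.
edging pick-up: 158 × 21/23 = 144.26 → 144.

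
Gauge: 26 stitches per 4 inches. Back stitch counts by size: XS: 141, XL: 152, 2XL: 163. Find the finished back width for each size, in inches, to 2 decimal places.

26/4 = 6.5 sts per in.
XS: 141 / 6.5 = 21.692 → 21.69 in.
XL: 152 / 6.5 = 23.385 → 23.38 in.
2XL: 163 / 6.5 = 25.077 → 25.08 in.

XS 21.69 inches; XL 23.38 inches; 2XL 25.08 inches.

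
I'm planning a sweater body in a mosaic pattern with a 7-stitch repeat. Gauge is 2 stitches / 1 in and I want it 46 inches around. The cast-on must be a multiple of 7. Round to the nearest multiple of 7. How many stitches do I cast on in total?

2 / 1 = 2 sts per inch.
46 × 2 = 92.00 sts.
Nearest multiple of 7: 91.

CO 91 sts.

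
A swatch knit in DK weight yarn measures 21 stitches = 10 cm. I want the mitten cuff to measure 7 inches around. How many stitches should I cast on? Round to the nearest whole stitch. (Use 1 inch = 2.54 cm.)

Cast on 37 stitches.

7 in = 17.78 cm.
21 stitches / 10 cm = 2.1 stitches per cm.
17.78 × 2.1 = 37.34 stitches.
Round to nearest → 37.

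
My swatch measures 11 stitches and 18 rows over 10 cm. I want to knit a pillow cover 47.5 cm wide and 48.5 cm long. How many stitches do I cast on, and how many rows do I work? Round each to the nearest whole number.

Cast on 52 stitches and work 87 rows.

Stitch gauge = 11/10 = 1.1 sts/cm; 47.5 × 1.1 = 52.25 → 52 sts.
Row gauge = 18/10 = 1.8 rows/cm; 48.5 × 1.8 = 87.30 → 87 rows.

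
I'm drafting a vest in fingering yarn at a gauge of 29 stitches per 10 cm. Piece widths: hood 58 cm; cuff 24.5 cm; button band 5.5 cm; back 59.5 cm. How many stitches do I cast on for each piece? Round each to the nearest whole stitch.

Rate = 29/10 = 2.9 sts per cm.
hood: 58 × 2.9 = 168.20 → 168.
cuff: 24.5 × 2.9 = 71.05 → 71.
button band: 5.5 × 2.9 = 15.95 → 16.
back: 59.5 × 2.9 = 172.55 → 173.

hood 168; cuff 71; button band 16; back 173.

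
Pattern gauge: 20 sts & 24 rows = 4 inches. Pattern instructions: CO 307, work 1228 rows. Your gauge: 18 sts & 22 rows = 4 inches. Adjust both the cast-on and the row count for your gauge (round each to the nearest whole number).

Stitches: 307 × 18/20 = 276.30 → 276.
Rows: 1228 × 22/24 = 1125.67 → 1126.

Cast on 276 stitches; work 1126 rows.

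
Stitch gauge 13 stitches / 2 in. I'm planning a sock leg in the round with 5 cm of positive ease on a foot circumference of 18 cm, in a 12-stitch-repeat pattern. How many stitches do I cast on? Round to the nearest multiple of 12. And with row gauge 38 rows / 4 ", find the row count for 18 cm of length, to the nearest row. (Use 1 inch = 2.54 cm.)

Finished = 18 + 5 = 23 cm.
23 cm × 1/2.54 = 9.06 inches.
13/2 = 6.5 sts per in; 9.06 × 6.5 = 58.86 sts.
Nearest multiple of 12 → 60.
18 cm = 7.09 inches; × 9.5 = 67.32 → 67 rows.

Cast on 60 stitches; work 67 rows.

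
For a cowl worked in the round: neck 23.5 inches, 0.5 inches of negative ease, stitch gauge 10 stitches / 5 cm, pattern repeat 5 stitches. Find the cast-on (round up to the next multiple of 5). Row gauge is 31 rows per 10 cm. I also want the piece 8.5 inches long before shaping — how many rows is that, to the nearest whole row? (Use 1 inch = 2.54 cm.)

Finished = 23.5 − 0.5 = 23 inches.
23 inches × 2.54 = 58.42 cm.
10/5 = 2 sts per cm; 58.42 × 2 = 116.84 sts.
Next multiple of 5 → 120.
8.5 inches = 21.59 cm; × 3.1 = 66.93 → 67 rows.

Cast on 120 stitches; work 67 rows.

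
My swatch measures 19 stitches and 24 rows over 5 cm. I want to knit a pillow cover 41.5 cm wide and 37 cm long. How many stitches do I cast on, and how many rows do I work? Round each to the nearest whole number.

Cast on 158 stitches and work 178 rows.

Stitch gauge = 19/5 = 3.8 sts/cm; 41.5 × 3.8 = 157.70 → 158 sts.
Row gauge = 24/5 = 4.8 rows/cm; 37 × 4.8 = 177.60 → 178 rows.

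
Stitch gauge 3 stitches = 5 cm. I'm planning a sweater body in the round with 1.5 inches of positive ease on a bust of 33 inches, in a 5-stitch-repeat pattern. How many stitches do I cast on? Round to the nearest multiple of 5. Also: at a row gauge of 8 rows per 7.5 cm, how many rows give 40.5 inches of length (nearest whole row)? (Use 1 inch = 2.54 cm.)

Cast on 55 stitches; work 110 rows.

Finished = 33 + 1.5 = 34.5 inches.
34.5 inches × 2.54 = 87.63 cm.
3/5 = 0.6 sts per cm; 87.63 × 0.6 = 52.58 sts.
Nearest multiple of 5 → 55.
40.5 inches = 102.87 cm; × 1.067 = 109.73 → 110 rows.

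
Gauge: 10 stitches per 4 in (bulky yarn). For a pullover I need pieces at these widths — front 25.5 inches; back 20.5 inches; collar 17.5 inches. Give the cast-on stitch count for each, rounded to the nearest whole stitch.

front 64; back 51; collar 44.

Rate = 10/4 = 2.5 sts per in.
front: 25.5 × 2.5 = 63.75 → 64.
back: 20.5 × 2.5 = 51.25 → 51.
collar: 17.5 × 2.5 = 43.75 → 44.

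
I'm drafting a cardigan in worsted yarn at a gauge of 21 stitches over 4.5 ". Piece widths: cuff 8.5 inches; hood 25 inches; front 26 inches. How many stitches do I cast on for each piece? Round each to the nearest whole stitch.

Rate = 21/4.5 = 4.667 sts per in.
cuff: 8.5 × 4.667 = 39.67 → 40.
hood: 25 × 4.667 = 116.67 → 117.
front: 26 × 4.667 = 121.33 → 121.

cuff 40; hood 117; front 121.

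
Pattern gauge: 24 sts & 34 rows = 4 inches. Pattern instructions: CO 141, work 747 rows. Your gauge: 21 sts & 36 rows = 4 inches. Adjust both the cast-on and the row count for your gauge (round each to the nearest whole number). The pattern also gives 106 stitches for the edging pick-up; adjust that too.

Stitches: 141 × 21/24 = 123.38 → 123.
Rows: 747 × 36/34 = 790.94 → 791.
edging pick-up: 106 × 21/24 = 92.75 → 93.

Cast on 123 stitches; work 791 rows; edging pick-up 93 stitches.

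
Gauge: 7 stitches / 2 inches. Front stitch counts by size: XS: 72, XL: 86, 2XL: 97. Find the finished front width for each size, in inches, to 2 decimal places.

7/2 = 3.5 sts per in.
XS: 72 / 3.5 = 20.571 → 20.57 in.
XL: 86 / 3.5 = 24.571 → 24.57 in.
2XL: 97 / 3.5 = 27.714 → 27.71 in.

XS 20.57 inches; XL 24.57 inches; 2XL 27.71 inches.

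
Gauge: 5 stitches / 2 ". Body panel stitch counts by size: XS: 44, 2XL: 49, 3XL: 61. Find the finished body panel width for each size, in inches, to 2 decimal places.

5/2 = 2.5 sts per in.
XS: 44 / 2.5 = 17.600 → 17.60 in.
2XL: 49 / 2.5 = 19.600 → 19.60 in.
3XL: 61 / 2.5 = 24.400 → 24.40 in.

XS 17.60 inches; 2XL 19.60 inches; 3XL 24.40 inches.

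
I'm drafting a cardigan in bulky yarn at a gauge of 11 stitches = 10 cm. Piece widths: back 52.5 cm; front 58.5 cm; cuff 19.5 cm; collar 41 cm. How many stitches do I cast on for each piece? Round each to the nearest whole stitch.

Rate = 11/10 = 1.1 sts per cm.
back: 52.5 × 1.1 = 57.75 → 58.
front: 58.5 × 1.1 = 64.35 → 64.
cuff: 19.5 × 1.1 = 21.45 → 21.
collar: 41 × 1.1 = 45.10 → 45.

back 58; front 64; cuff 21; collar 45.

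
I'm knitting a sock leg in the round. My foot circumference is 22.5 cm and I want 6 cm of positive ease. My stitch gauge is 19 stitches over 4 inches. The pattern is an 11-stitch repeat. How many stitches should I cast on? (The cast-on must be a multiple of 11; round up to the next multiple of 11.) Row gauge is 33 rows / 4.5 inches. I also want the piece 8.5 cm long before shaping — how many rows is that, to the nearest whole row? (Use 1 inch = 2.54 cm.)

Cast on 55 stitches; work 25 rows.

Finished = 22.5 + 6 = 28.5 cm.
28.5 cm × 1/2.54 = 11.22 inches.
19/4 = 4.75 sts per in; 11.22 × 4.75 = 53.30 sts.
Next multiple of 11 → 55.
8.5 cm = 3.35 inches; × 7.333 = 24.54 → 25 rows.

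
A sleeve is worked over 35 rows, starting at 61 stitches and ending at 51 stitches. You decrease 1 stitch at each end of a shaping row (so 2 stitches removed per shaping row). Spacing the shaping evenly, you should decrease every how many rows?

Decrease every 7th row.

Stitches to remove: |51 − 61| = 10.
Shaping rows needed: 10 / 2 = 5.
35 rows / 5 = every 7 rows.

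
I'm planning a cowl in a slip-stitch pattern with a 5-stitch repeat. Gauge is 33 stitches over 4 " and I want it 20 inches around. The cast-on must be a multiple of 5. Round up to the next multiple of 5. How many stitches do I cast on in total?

CO 165 sts.

33 / 4 = 8.25 sts per inch.
20 × 8.25 = 165.00 sts.
Next multiple of 5: 165.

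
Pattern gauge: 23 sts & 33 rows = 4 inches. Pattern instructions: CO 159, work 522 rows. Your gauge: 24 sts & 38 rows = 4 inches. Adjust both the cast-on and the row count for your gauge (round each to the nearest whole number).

Stitches: 159 × 24/23 = 165.91 → 166.
Rows: 522 × 38/33 = 601.09 → 601.

Cast on 166 stitches; work 601 rows.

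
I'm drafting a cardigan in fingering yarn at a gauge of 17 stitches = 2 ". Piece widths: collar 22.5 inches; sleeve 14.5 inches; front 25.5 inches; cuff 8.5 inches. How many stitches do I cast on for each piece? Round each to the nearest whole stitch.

collar 191; sleeve 123; front 217; cuff 72.

Rate = 17/2 = 8.5 sts per in.
collar: 22.5 × 8.5 = 191.25 → 191.
sleeve: 14.5 × 8.5 = 123.25 → 123.
front: 25.5 × 8.5 = 216.75 → 217.
cuff: 8.5 × 8.5 = 72.25 → 72.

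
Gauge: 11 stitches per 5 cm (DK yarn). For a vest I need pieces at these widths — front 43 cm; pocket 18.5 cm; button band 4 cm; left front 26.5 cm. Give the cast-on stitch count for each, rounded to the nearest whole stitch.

Rate = 11/5 = 2.2 sts per cm.
front: 43 × 2.2 = 94.60 → 95.
pocket: 18.5 × 2.2 = 40.70 → 41.
button band: 4 × 2.2 = 8.80 → 9.
left front: 26.5 × 2.2 = 58.30 → 58.

front 95; pocket 41; button band 9; left front 58.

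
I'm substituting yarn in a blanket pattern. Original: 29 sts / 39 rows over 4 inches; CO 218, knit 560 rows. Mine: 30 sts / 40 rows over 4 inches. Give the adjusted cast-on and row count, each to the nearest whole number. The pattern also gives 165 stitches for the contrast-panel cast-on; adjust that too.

Stitches: 218 × 30/29 = 225.52 → 226.
Rows: 560 × 40/39 = 574.36 → 574.
contrast-panel cast-on: 165 × 30/29 = 170.69 → 171.

Cast on 226 stitches; work 574 rows; contrast-panel cast-on 171 stitches.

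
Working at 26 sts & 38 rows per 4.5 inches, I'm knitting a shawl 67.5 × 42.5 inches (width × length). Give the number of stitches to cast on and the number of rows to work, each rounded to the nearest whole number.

Stitch gauge = 26/4.5 = 5.778 sts/in; 67.5 × 5.778 = 390.00 → 390 sts.
Row gauge = 38/4.5 = 8.444 rows/in; 42.5 × 8.444 = 358.89 → 359 rows.

Cast on 390 stitches and work 359 rows.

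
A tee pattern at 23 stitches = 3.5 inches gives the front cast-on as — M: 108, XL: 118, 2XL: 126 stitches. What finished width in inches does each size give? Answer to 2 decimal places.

23/3.5 = 6.571 sts per in.
M: 108 / 6.571 = 16.435 → 16.43 in.
XL: 118 / 6.571 = 17.957 → 17.96 in.
2XL: 126 / 6.571 = 19.174 → 19.17 in.

M 16.43 inches; XL 17.96 inches; 2XL 19.17 inches.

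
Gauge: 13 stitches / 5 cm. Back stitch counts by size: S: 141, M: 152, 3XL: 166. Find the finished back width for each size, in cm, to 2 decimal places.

13/5 = 2.6 sts per cm.
S: 141 / 2.6 = 54.231 → 54.23 cm.
M: 152 / 2.6 = 58.462 → 58.46 cm.
3XL: 166 / 2.6 = 63.846 → 63.85 cm.

S 54.23 cm; M 58.46 cm; 3XL 63.85 cm.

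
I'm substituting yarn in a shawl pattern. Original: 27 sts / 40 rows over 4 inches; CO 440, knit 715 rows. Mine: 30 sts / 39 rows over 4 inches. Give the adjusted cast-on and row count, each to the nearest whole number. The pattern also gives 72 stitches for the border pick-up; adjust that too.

Cast on 489 stitches; work 697 rows; border pick-up 80 stitches.

Stitches: 440 × 30/27 = 488.89 → 489.
Rows: 715 × 39/40 = 697.12 → 697.
border pick-up: 72 × 30/27 = 80.00 → 80.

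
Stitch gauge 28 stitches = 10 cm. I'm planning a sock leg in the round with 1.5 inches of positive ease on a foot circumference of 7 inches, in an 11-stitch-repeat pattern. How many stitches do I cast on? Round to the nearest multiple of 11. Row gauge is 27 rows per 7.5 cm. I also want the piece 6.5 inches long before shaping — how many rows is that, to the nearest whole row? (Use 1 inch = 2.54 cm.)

Finished = 7 + 1.5 = 8.5 inches.
8.5 inches × 2.54 = 21.59 cm.
28/10 = 2.8 sts per cm; 21.59 × 2.8 = 60.45 sts.
Nearest multiple of 11 → 55.
6.5 inches = 16.51 cm; × 3.6 = 59.44 → 59 rows.

Cast on 55 stitches; work 59 rows.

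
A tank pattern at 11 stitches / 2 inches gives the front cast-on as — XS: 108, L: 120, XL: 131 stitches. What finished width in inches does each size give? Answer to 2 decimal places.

XS 19.64 inches; L 21.82 inches; XL 23.82 inches.

11/2 = 5.5 sts per in.
XS: 108 / 5.5 = 19.636 → 19.64 in.
L: 120 / 5.5 = 21.818 → 21.82 in.
XL: 131 / 5.5 = 23.818 → 23.82 in.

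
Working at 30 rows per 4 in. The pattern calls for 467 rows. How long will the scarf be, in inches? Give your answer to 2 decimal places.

30 rows / 4 inch = 7.5 rows per inch.
467 / 7.5 = 62.267 inches.

62.27 inches.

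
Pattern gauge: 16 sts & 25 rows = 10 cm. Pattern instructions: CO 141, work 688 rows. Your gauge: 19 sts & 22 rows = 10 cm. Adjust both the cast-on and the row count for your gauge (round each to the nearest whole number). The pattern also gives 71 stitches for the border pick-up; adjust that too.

Stitches: 141 × 19/16 = 167.44 → 167.
Rows: 688 × 22/25 = 605.44 → 605.
border pick-up: 71 × 19/16 = 84.31 → 84.

Cast on 167 stitches; work 605 rows; border pick-up 84 stitches.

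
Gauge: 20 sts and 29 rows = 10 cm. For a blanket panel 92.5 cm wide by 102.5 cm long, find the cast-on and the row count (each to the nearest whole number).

Cast on 185 stitches and work 297 rows.

Stitch gauge = 20/10 = 2 sts/cm; 92.5 × 2 = 185.00 → 185 sts.
Row gauge = 29/10 = 2.9 rows/cm; 102.5 × 2.9 = 297.25 → 297 rows.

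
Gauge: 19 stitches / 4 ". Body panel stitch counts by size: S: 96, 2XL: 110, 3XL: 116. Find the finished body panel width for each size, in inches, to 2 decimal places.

S 20.21 inches; 2XL 23.16 inches; 3XL 24.42 inches.

19/4 = 4.75 sts per in.
S: 96 / 4.75 = 20.211 → 20.21 in.
2XL: 110 / 4.75 = 23.158 → 23.16 in.
3XL: 116 / 4.75 = 24.421 → 24.42 in.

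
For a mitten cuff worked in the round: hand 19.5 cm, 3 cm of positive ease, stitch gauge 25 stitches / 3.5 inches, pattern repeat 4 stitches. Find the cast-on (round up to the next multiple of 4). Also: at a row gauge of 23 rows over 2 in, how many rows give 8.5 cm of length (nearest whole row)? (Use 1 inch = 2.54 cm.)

Cast on 64 stitches; work 38 rows.

Finished = 19.5 + 3 = 22.5 cm.
22.5 cm × 1/2.54 = 8.86 inches.
25/3.5 = 7.143 sts per in; 8.86 × 7.143 = 63.27 sts.
Next multiple of 4 → 64.
8.5 cm = 3.35 inches; × 11.5 = 38.48 → 38 rows.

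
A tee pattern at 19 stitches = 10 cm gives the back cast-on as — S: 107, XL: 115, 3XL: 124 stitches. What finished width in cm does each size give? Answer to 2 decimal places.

19/10 = 1.9 sts per cm.
S: 107 / 1.9 = 56.316 → 56.32 cm.
XL: 115 / 1.9 = 60.526 → 60.53 cm.
3XL: 124 / 1.9 = 65.263 → 65.26 cm.

S 56.32 cm; XL 60.53 cm; 3XL 65.26 cm.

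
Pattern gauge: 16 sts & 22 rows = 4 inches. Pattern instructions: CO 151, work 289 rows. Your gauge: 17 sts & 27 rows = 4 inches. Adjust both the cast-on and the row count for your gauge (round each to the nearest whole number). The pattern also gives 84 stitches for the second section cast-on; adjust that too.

Cast on 160 stitches; work 355 rows; second section cast-on 89 stitches.

Stitches: 151 × 17/16 = 160.44 → 160.
Rows: 289 × 27/22 = 354.68 → 355.
second section cast-on: 84 × 17/16 = 89.25 → 89.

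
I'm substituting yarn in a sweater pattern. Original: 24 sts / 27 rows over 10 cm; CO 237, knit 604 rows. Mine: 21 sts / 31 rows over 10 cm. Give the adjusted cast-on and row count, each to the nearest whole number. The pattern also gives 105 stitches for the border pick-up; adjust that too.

Cast on 207 stitches; work 693 rows; border pick-up 92 stitches.

Stitches: 237 × 21/24 = 207.38 → 207.
Rows: 604 × 31/27 = 693.48 → 693.
border pick-up: 105 × 21/24 = 91.88 → 92.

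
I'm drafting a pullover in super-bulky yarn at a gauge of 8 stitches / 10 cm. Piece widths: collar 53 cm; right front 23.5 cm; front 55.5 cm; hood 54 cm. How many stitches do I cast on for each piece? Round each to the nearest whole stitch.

collar 42; right front 19; front 44; hood 43.

Rate = 8/10 = 0.8 sts per cm.
collar: 53 × 0.8 = 42.40 → 42.
right front: 23.5 × 0.8 = 18.80 → 19.
front: 55.5 × 0.8 = 44.40 → 44.
hood: 54 × 0.8 = 43.20 → 43.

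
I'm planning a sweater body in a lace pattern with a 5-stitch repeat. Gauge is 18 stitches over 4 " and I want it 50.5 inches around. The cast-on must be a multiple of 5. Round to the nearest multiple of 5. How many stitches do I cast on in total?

Cast on 225 stitches.

18 / 4 = 4.5 sts per inch.
50.5 × 4.5 = 227.25 sts.
Nearest multiple of 5: 225.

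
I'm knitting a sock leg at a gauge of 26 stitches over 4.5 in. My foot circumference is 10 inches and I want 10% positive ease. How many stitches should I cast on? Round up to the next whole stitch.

Cast on 64 stitches.

Finished = 10 × 1.10 = 11.00 in.
26 / 4.5 = 5.778 sts per inch.
11.00 × 5.778 = 63.56 sts.
→ 64 sts.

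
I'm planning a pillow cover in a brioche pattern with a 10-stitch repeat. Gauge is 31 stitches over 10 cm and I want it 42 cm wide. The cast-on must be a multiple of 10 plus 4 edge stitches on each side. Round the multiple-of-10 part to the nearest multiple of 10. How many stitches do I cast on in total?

31 / 10 = 3.1 sts per cm.
42 × 3.1 = 130.20 sts.
Less 8 edge sts → 122.20 for the repeat.
Nearest multiple of 10: 120.
Add back 8 edge sts → 128.

128 stitches.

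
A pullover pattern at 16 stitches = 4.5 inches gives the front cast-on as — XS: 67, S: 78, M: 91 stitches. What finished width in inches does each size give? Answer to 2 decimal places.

16/4.5 = 3.556 sts per in.
XS: 67 / 3.556 = 18.844 → 18.84 in.
S: 78 / 3.556 = 21.938 → 21.94 in.
M: 91 / 3.556 = 25.594 → 25.59 in.

XS 18.84 inches; S 21.94 inches; M 25.59 inches.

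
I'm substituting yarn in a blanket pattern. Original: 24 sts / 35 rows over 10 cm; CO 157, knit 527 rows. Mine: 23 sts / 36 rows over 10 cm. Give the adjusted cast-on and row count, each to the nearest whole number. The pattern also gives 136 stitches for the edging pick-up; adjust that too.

Cast on 150 stitches; work 542 rows; edging pick-up 130 stitches.

Stitches: 157 × 23/24 = 150.46 → 150.
Rows: 527 × 36/35 = 542.06 → 542.
edging pick-up: 136 × 23/24 = 130.33 → 130.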